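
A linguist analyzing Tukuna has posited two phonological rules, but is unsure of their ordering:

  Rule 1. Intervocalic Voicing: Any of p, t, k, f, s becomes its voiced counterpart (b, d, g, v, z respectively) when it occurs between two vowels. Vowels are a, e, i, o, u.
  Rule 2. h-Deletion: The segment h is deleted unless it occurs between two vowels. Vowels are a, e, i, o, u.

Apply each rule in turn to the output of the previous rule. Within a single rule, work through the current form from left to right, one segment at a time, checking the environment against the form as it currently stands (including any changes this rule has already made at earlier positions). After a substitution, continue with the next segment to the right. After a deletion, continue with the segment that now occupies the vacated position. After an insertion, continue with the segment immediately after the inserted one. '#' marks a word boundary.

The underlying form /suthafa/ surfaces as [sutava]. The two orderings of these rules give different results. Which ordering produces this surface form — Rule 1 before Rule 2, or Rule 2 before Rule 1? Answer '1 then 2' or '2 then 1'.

Order 1 then 2:
  1 Intervocalic Voicing: [suthafa] → [suthava]
  2 h-Deletion: [suthava] → [sutava]
  result: [sutava]
Order 2 then 1:
  2 h-Deletion: [suthafa] → [sutafa]
  1 Intervocalic Voicing: [sutafa] → [sudava]
  result: [sudava]

1 then 2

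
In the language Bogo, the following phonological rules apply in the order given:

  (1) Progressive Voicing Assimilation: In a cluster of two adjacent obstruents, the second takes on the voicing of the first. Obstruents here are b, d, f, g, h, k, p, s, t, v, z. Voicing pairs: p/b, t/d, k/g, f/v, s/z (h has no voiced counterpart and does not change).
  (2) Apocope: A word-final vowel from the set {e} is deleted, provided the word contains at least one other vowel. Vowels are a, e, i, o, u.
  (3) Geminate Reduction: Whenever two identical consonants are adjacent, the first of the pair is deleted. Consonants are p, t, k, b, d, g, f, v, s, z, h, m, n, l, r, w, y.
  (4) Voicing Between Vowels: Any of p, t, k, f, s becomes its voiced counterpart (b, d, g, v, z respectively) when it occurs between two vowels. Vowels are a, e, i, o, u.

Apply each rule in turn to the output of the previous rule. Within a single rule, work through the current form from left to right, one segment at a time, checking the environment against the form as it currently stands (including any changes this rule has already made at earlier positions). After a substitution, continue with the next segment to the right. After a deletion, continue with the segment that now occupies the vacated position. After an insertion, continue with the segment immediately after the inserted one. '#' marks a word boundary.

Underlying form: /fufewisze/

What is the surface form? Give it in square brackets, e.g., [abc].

[fuvewis]

(1) Progressive Voicing Assimilation: [fufewisze] → [fufewisse]
(2) Apocope: [fufewisse] → [fufewiss]
(3) Geminate Reduction: [fufewiss] → [fufewis]
(4) Voicing Between Vowels: [fufewis] → [fuvewis]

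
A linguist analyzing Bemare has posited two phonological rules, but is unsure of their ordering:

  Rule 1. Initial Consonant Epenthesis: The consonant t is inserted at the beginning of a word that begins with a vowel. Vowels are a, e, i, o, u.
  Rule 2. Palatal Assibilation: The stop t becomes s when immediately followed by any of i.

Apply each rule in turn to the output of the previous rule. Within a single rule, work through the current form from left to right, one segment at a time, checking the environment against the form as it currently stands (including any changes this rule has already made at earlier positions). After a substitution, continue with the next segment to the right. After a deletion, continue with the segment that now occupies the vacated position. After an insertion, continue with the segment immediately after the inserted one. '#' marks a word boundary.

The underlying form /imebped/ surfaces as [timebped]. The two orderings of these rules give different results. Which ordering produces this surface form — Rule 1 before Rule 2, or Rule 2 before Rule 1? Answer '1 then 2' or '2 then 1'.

2 then 1

Order 1 then 2:
  1 Initial Consonant Epenthesis: [imebped] → [timebped]
  2 Palatal Assibilation: [timebped] → [simebped]
  result: [simebped]
Order 2 then 1:
  2 Palatal Assibilation: no change — [imebped]
  1 Initial Consonant Epenthesis: [imebped] → [timebped]
  result: [timebped]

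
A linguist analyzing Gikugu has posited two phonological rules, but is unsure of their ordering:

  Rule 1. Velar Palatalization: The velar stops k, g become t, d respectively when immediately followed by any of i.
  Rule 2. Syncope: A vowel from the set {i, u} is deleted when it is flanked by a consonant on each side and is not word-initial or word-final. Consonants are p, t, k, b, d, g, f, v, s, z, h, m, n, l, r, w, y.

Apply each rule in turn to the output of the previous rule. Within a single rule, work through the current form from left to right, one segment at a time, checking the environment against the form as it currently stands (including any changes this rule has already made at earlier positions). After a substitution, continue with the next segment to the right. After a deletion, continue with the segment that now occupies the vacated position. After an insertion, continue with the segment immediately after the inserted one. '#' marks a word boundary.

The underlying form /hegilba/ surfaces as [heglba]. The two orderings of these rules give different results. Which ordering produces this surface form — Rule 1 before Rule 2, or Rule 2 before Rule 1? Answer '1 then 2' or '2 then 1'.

2 then 1

Order 1 then 2:
  1 Velar Palatalization: [hegilba] → [hedilba]
  2 Syncope: [hedilba] → [hedlba]
  result: [hedlba]
Order 2 then 1:
  2 Syncope: [hegilba] → [heglba]
  1 Velar Palatalization: no change — [heglba]
  result: [heglba]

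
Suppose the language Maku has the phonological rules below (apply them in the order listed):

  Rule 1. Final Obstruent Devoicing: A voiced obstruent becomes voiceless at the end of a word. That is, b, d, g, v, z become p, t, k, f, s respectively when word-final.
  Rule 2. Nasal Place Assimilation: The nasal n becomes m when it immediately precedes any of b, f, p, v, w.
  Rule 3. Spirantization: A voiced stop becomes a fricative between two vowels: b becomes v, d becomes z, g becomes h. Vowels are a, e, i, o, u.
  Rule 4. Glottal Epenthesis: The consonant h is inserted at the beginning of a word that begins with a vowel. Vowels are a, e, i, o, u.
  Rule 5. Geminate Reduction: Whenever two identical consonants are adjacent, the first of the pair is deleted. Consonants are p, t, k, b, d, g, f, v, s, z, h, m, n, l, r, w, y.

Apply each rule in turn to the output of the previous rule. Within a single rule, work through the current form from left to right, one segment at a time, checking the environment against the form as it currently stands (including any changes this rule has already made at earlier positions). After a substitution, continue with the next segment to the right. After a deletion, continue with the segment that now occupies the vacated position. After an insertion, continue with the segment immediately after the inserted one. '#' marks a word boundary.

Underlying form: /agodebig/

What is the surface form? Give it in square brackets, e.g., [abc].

[hahozevik]

Rule 1 Final Obstruent Devoicing: [agodebig] → [agodebik]
Rule 2 Nasal Place Assimilation: no change — [agodebik]
Rule 3 Spirantization: [agodebik] → [ahozevik]
Rule 4 Glottal Epenthesis: [ahozevik] → [hahozevik]
Rule 5 Geminate Reduction: no change — [hahozevik]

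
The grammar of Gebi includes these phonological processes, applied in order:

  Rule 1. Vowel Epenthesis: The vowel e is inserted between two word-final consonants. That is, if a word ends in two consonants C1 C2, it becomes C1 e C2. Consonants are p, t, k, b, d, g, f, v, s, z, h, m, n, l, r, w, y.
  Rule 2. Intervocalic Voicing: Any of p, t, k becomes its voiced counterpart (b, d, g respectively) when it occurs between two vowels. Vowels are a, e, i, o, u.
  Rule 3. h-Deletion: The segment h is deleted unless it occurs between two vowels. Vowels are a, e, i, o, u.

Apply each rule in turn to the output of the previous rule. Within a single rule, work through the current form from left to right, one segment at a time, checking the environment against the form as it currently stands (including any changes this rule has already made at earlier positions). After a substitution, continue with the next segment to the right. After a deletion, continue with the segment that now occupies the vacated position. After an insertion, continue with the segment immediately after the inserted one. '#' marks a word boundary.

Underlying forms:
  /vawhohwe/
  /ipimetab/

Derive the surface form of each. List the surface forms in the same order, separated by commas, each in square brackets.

/vawhohwe/:
  Rule 1 Vowel Epenthesis: no change — [vawhohwe]
  Rule 2 Intervocalic Voicing: no change — [vawhohwe]
  Rule 3 h-Deletion: [vawhohwe] → [vawowe]
/ipimetab/:
  Rule 1 Vowel Epenthesis: no change — [ipimetab]
  Rule 2 Intervocalic Voicing: [ipimetab] → [ibimedab]
  Rule 3 h-Deletion: no change — [ibimedab]

[vawowe], [ibimedab]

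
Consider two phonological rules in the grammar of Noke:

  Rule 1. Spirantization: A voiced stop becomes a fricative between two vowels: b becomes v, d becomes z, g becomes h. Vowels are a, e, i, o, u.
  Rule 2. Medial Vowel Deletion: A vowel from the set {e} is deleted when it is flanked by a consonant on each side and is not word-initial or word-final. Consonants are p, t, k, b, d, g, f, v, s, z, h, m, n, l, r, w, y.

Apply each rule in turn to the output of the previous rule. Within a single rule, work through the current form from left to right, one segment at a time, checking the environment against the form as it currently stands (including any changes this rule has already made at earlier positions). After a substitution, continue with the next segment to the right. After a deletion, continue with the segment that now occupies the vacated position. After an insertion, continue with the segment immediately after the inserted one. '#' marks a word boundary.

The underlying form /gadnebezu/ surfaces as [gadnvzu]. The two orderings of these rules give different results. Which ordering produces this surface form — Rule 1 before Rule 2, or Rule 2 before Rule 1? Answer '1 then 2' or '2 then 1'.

1 then 2

Order 1 then 2:
  1 Spirantization: [gadnebezu] → [gadnevezu]
  2 Medial Vowel Deletion: [gadnevezu] → [gadnvzu]
  result: [gadnvzu]
Order 2 then 1:
  2 Medial Vowel Deletion: [gadnebezu] → [gadnbzu]
  1 Spirantization: no change — [gadnbzu]
  result: [gadnbzu]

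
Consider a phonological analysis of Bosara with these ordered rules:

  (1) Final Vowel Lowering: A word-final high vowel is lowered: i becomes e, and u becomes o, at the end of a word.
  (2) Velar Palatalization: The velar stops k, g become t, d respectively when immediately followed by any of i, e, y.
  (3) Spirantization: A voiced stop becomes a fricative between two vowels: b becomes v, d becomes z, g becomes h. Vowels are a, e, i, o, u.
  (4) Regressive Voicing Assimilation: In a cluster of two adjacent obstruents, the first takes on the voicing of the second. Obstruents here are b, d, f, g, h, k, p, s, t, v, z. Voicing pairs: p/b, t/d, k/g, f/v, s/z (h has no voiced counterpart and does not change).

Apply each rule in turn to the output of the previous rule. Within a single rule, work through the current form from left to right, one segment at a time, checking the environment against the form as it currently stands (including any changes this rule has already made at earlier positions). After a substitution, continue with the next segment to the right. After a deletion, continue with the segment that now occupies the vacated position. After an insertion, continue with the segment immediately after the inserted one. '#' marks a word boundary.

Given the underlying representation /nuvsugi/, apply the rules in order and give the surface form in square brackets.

(1) Final Vowel Lowering: [nuvsugi] → [nuvsuge]
(2) Velar Palatalization: [nuvsuge] → [nuvsude]
(3) Spirantization: [nuvsude] → [nuvsuze]
(4) Regressive Voicing Assimilation: [nuvsuze] → [nufsuze]

[nufsuze]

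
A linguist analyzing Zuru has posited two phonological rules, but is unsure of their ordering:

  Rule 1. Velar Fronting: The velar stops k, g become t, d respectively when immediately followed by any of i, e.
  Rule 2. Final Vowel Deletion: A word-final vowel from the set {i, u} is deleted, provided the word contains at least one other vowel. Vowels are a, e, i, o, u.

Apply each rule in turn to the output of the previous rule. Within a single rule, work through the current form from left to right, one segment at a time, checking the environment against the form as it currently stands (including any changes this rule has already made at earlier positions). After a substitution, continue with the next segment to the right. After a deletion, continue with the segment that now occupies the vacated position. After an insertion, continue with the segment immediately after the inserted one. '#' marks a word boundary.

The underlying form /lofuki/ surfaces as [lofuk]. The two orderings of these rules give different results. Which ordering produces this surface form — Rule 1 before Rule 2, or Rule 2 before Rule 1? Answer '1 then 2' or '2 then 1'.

2 then 1

Order 1 then 2:
  1 Velar Fronting: [lofuki] → [lofuti]
  2 Final Vowel Deletion: [lofuti] → [lofut]
  result: [lofut]
Order 2 then 1:
  2 Final Vowel Deletion: [lofuki] → [lofuk]
  1 Velar Fronting: no change — [lofuk]
  result: [lofuk]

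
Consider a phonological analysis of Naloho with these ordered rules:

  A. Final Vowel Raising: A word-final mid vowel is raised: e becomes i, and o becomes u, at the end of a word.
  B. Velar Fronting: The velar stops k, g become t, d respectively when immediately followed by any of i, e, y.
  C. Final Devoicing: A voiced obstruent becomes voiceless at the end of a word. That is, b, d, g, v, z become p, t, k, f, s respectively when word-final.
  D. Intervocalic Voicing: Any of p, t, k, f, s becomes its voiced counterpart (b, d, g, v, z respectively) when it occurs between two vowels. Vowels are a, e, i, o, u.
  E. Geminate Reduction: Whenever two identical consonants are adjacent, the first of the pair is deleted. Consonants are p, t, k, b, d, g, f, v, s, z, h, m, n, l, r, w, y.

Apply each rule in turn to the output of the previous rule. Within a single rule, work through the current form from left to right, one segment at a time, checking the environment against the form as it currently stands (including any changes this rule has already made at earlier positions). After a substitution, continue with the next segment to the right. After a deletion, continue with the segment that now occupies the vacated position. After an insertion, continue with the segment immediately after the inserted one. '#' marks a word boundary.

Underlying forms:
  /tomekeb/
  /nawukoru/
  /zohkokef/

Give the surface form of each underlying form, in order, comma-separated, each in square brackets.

/tomekeb/:
  A Final Vowel Raising: no change — [tomekeb]
  B Velar Fronting: [tomekeb] → [tometeb]
  C Final Devoicing: [tometeb] → [tometep]
  D Intervocalic Voicing: [tometep] → [tomedep]
  E Geminate Reduction: no change — [tomedep]
/nawukoru/:
  A Final Vowel Raising: no change — [nawukoru]
  B Velar Fronting: no change — [nawukoru]
  C Final Devoicing: no change — [nawukoru]
  D Intervocalic Voicing: [nawukoru] → [nawugoru]
  E Geminate Reduction: no change — [nawugoru]
/zohkokef/:
  A Final Vowel Raising: no change — [zohkokef]
  B Velar Fronting: [zohkokef] → [zohkotef]
  C Final Devoicing: no change — [zohkotef]
  D Intervocalic Voicing: [zohkotef] → [zohkodef]
  E Geminate Reduction: no change — [zohkodef]

[tomedep], [nawugoru], [zohkodef]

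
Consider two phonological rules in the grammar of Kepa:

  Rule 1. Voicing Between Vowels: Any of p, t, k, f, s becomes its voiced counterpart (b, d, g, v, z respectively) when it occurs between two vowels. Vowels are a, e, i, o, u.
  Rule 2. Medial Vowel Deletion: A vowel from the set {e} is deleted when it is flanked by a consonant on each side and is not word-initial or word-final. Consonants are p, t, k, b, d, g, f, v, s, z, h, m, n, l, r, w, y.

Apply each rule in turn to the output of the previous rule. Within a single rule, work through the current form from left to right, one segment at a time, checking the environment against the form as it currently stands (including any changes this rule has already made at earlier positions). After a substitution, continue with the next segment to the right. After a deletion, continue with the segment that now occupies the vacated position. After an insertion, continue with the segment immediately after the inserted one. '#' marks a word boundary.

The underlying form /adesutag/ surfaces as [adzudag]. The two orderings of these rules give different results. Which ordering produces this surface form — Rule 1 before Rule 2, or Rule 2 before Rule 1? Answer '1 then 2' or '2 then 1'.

1 then 2

Order 1 then 2:
  1 Voicing Between Vowels: [adesutag] → [adezudag]
  2 Medial Vowel Deletion: [adezudag] → [adzudag]
  result: [adzudag]
Order 2 then 1:
  2 Medial Vowel Deletion: [adesutag] → [adsutag]
  1 Voicing Between Vowels: [adsutag] → [adsudag]
  result: [adsudag]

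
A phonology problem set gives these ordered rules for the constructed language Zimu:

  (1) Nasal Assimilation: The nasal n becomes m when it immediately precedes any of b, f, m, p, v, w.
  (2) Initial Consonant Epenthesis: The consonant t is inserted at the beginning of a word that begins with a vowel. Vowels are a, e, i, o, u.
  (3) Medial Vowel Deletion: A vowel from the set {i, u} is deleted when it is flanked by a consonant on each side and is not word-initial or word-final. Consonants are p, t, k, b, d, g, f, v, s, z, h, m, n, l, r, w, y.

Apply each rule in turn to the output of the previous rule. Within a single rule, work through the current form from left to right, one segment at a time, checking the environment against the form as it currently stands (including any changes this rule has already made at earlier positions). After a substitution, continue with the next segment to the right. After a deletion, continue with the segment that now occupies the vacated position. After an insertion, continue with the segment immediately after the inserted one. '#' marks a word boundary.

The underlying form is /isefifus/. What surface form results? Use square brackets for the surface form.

[tseffs]

(1) Nasal Assimilation: no change — [isefifus]
(2) Initial Consonant Epenthesis: [isefifus] → [tisefifus]
(3) Medial Vowel Deletion: [tisefifus] → [tseffs]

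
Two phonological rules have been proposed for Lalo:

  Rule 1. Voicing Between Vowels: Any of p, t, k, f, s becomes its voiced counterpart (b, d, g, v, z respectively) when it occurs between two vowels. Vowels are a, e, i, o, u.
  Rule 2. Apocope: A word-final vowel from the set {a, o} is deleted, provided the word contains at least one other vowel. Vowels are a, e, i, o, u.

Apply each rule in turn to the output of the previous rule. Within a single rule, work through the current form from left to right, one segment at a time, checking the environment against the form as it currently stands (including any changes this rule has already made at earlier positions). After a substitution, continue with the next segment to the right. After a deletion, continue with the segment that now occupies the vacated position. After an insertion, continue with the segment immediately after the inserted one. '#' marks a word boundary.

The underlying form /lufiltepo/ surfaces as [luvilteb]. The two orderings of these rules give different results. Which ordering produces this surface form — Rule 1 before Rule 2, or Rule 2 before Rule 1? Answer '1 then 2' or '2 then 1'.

Order 1 then 2:
  1 Voicing Between Vowels: [lufiltepo] → [luviltebo]
  2 Apocope: [luviltebo] → [luvilteb]
  result: [luvilteb]
Order 2 then 1:
  2 Apocope: [lufiltepo] → [lufiltep]
  1 Voicing Between Vowels: [lufiltep] → [luviltep]
  result: [luviltep]

1 then 2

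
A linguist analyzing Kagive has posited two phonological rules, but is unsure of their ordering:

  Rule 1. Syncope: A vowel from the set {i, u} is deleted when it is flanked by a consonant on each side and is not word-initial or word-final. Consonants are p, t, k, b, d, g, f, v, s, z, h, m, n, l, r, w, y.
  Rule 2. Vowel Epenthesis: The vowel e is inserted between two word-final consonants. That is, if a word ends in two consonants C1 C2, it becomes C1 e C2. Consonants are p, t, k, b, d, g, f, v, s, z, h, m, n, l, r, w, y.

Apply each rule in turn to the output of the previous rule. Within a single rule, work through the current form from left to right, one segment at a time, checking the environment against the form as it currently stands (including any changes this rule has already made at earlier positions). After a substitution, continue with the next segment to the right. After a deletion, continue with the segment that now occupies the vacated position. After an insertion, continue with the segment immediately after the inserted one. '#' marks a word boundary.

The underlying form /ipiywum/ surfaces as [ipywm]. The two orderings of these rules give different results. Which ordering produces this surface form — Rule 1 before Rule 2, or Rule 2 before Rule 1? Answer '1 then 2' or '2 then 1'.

2 then 1

Order 1 then 2:
  1 Syncope: [ipiywum] → [ipywm]
  2 Vowel Epenthesis: [ipywm] → [ipywem]
  result: [ipywem]
Order 2 then 1:
  2 Vowel Epenthesis: no change — [ipiywum]
  1 Syncope: [ipiywum] → [ipywm]
  result: [ipywm]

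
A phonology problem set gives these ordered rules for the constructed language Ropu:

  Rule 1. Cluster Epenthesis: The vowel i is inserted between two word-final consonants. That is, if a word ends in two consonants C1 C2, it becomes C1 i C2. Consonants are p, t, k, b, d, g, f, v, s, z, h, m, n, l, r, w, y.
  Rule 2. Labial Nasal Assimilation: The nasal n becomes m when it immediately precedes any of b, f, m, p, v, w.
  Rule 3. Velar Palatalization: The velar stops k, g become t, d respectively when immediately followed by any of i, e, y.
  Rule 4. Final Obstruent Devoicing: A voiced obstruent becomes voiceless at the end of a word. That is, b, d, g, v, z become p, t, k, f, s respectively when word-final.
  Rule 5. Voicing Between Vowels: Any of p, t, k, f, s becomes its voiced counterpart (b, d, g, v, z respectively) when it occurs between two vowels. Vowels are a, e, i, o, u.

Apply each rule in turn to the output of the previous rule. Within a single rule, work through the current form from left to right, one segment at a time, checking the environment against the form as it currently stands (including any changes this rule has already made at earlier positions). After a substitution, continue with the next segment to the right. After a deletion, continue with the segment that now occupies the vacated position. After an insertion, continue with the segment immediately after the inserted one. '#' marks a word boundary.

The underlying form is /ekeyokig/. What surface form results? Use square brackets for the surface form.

Rule 1 Cluster Epenthesis: no change — [ekeyokig]
Rule 2 Labial Nasal Assimilation: no change — [ekeyokig]
Rule 3 Velar Palatalization: [ekeyokig] → [eteyotig]
Rule 4 Final Obstruent Devoicing: [eteyotig] → [eteyotik]
Rule 5 Voicing Between Vowels: [eteyotik] → [edeyodik]

[edeyodik]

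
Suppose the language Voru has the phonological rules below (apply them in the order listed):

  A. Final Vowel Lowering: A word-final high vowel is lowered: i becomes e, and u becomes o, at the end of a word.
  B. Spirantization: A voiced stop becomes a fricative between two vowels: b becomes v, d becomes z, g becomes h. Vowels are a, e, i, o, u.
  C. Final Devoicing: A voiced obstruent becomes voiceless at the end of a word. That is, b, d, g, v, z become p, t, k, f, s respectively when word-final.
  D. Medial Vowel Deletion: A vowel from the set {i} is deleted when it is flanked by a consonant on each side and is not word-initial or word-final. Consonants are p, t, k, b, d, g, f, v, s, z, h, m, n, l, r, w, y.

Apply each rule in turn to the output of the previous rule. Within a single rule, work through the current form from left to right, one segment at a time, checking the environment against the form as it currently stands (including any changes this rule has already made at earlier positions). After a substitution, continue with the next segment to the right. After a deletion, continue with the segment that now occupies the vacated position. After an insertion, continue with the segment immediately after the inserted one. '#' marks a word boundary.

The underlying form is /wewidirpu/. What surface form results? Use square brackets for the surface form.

A Final Vowel Lowering: [wewidirpu] → [wewidirpo]
B Spirantization: [wewidirpo] → [wewizirpo]
C Final Devoicing: no change — [wewizirpo]
D Medial Vowel Deletion: [wewizirpo] → [wewzrpo]

[wewzrpo]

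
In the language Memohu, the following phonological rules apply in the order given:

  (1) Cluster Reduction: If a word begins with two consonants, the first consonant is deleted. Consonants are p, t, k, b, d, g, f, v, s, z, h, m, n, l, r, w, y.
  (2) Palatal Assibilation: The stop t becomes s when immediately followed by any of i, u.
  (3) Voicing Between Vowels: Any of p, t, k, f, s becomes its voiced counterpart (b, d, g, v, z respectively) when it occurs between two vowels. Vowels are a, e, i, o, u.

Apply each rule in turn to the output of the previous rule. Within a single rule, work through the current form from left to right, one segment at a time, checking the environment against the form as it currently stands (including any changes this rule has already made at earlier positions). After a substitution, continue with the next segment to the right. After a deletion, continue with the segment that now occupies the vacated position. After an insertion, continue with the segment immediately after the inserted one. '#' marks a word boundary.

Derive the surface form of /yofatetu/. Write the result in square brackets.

(1) Cluster Reduction: no change — [yofatetu]
(2) Palatal Assibilation: [yofatetu] → [yofatesu]
(3) Voicing Between Vowels: [yofatesu] → [yovadezu]

[yovadezu]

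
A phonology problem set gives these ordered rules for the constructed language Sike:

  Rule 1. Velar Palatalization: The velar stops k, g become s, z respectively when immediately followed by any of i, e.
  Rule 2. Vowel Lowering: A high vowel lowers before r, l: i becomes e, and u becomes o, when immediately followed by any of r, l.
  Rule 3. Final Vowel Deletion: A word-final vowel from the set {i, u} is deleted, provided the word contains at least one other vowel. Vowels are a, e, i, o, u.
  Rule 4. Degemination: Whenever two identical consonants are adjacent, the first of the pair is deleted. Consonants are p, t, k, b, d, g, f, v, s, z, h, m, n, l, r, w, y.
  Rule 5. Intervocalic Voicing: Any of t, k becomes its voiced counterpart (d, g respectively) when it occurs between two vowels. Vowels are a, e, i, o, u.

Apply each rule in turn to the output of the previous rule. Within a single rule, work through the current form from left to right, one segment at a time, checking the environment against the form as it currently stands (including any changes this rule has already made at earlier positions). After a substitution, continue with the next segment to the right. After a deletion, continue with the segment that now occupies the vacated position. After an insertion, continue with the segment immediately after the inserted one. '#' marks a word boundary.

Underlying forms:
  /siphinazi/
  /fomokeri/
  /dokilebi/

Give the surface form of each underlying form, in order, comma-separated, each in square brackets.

/siphinazi/:
  Rule 1 Velar Palatalization: no change — [siphinazi]
  Rule 2 Vowel Lowering: no change — [siphinazi]
  Rule 3 Final Vowel Deletion: [siphinazi] → [siphinaz]
  Rule 4 Degemination: no change — [siphinaz]
  Rule 5 Intervocalic Voicing: no change — [siphinaz]
/fomokeri/:
  Rule 1 Velar Palatalization: [fomokeri] → [fomoseri]
  Rule 2 Vowel Lowering: no change — [fomoseri]
  Rule 3 Final Vowel Deletion: [fomoseri] → [fomoser]
  Rule 4 Degemination: no change — [fomoser]
  Rule 5 Intervocalic Voicing: no change — [fomoser]
/dokilebi/:
  Rule 1 Velar Palatalization: [dokilebi] → [dosilebi]
  Rule 2 Vowel Lowering: [dosilebi] → [doselebi]
  Rule 3 Final Vowel Deletion: [doselebi] → [doseleb]
  Rule 4 Degemination: no change — [doseleb]
  Rule 5 Intervocalic Voicing: no change — [doseleb]

[siphinaz], [fomoser], [doseleb]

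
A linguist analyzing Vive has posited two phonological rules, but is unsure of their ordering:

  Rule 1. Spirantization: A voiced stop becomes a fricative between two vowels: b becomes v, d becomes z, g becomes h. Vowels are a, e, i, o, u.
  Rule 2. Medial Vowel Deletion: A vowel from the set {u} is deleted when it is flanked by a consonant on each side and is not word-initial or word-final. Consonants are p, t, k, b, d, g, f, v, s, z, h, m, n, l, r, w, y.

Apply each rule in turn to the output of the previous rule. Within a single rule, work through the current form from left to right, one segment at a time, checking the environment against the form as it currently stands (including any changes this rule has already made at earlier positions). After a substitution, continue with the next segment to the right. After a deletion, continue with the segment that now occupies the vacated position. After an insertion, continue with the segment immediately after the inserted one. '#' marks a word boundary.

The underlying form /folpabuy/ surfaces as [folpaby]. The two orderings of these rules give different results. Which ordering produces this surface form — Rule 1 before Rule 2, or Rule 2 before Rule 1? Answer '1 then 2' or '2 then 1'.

Order 1 then 2:
  1 Spirantization: [folpabuy] → [folpavuy]
  2 Medial Vowel Deletion: [folpavuy] → [folpavy]
  result: [folpavy]
Order 2 then 1:
  2 Medial Vowel Deletion: [folpabuy] → [folpaby]
  1 Spirantization: no change — [folpaby]
  result: [folpaby]

2 then 1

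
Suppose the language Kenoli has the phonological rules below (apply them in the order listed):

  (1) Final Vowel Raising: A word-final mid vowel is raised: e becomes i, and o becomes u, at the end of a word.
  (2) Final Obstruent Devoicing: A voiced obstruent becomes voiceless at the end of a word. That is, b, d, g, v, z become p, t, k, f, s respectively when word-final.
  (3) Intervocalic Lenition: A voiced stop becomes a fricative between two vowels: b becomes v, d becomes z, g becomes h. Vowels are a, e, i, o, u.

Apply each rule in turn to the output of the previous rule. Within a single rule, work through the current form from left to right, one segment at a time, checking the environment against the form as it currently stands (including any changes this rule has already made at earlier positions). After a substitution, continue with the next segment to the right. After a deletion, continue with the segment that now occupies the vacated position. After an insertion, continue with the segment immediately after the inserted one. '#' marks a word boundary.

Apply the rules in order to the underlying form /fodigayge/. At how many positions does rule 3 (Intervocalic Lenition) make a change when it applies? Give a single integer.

2

(1) Final Vowel Raising: [fodigayge] → [fodigaygi]
(2) Final Obstruent Devoicing: no change — [fodigaygi]
(3) Intervocalic Lenition: [fodigaygi] → [fozihaygi]
Rule 3 changed 2 position(s).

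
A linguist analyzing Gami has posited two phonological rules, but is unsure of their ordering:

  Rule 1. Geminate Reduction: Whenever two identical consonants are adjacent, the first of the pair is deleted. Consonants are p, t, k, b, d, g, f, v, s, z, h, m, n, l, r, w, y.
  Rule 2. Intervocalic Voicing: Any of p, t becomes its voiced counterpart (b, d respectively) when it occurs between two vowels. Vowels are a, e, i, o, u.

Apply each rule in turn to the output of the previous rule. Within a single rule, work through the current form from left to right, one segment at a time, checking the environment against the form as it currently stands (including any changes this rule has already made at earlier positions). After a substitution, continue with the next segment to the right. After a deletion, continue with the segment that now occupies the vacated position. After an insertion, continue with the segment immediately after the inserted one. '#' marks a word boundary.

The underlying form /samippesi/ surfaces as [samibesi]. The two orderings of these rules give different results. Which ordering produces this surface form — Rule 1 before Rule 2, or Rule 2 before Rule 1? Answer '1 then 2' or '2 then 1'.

Order 1 then 2:
  1 Geminate Reduction: [samippesi] → [samipesi]
  2 Intervocalic Voicing: [samipesi] → [samibesi]
  result: [samibesi]
Order 2 then 1:
  2 Intervocalic Voicing: no change — [samippesi]
  1 Geminate Reduction: [samippesi] → [samipesi]
  result: [samipesi]

1 then 2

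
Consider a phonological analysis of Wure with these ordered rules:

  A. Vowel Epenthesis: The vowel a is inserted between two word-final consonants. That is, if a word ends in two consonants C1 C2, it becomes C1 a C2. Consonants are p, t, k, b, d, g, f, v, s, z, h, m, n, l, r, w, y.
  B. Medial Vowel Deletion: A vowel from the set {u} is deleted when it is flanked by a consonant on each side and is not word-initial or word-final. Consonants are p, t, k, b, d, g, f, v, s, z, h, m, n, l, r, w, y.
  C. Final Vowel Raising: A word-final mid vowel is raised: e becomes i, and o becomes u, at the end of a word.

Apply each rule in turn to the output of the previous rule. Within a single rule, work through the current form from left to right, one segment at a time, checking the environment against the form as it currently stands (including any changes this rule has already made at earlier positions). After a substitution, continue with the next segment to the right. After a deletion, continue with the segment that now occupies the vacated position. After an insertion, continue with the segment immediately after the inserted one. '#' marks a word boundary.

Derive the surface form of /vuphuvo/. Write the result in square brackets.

A Vowel Epenthesis: no change — [vuphuvo]
B Medial Vowel Deletion: [vuphuvo] → [vphvo]
C Final Vowel Raising: [vphvo] → [vphvu]

[vphvu]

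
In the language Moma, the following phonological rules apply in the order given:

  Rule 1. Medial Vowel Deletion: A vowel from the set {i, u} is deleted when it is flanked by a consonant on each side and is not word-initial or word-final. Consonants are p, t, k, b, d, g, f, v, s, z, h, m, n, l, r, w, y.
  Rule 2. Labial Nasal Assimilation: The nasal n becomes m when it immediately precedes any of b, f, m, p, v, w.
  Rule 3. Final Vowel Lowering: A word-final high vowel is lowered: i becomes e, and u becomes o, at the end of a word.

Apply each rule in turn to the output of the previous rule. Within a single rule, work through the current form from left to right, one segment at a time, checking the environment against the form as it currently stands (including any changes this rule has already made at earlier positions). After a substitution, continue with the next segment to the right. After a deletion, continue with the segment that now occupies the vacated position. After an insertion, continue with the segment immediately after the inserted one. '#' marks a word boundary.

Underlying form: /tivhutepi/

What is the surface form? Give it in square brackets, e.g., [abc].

Rule 1 Medial Vowel Deletion: [tivhutepi] → [tvhtepi]
Rule 2 Labial Nasal Assimilation: no change — [tvhtepi]
Rule 3 Final Vowel Lowering: [tvhtepi] → [tvhtepe]

[tvhtepe]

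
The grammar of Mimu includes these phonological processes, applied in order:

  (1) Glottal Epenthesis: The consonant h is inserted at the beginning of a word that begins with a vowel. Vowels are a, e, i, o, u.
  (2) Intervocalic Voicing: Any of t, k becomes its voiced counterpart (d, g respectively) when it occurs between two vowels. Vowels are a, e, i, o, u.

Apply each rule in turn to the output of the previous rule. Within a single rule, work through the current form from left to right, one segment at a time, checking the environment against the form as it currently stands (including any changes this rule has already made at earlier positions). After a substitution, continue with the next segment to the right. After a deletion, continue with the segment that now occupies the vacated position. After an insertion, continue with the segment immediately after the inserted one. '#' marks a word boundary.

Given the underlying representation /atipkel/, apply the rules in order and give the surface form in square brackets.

(1) Glottal Epenthesis: [atipkel] → [hatipkel]
(2) Intervocalic Voicing: [hatipkel] → [hadipkel]

[hadipkel]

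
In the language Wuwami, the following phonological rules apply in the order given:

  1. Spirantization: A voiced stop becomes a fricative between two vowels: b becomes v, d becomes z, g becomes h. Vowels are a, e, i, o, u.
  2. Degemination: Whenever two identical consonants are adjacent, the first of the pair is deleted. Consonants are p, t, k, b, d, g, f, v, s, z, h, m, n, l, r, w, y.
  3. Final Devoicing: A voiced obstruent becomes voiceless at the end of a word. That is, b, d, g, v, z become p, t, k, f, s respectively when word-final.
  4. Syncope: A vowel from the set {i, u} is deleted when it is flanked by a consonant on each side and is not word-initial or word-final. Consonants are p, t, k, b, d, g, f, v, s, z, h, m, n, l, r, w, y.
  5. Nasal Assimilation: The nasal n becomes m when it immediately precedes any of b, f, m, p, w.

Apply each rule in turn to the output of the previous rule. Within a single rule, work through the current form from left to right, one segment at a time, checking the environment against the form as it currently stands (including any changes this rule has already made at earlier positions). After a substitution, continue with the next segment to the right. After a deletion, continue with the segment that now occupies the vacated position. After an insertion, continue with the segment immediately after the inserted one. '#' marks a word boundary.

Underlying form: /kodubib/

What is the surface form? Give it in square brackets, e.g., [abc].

1 Spirantization: [kodubib] → [kozuvib]
2 Degemination: no change — [kozuvib]
3 Final Devoicing: [kozuvib] → [kozuvip]
4 Syncope: [kozuvip] → [kozvp]
5 Nasal Assimilation: no change — [kozvp]

[kozvp]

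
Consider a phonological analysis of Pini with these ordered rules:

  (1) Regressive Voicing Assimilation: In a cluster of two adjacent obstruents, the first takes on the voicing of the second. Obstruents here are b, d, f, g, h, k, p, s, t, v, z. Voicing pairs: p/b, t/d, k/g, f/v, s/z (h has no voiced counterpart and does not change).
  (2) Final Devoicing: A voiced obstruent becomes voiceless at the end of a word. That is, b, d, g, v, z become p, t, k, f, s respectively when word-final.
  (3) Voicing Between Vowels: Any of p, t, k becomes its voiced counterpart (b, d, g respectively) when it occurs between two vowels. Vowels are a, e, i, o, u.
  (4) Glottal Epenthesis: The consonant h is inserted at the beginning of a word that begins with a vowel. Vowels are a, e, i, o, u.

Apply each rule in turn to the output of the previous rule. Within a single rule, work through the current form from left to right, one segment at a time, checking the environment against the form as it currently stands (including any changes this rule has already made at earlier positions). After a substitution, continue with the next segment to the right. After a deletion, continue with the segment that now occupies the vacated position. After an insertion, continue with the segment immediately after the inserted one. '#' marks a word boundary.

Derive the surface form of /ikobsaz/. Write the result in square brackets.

(1) Regressive Voicing Assimilation: [ikobsaz] → [ikopsaz]
(2) Final Devoicing: [ikopsaz] → [ikopsas]
(3) Voicing Between Vowels: [ikopsas] → [igopsas]
(4) Glottal Epenthesis: [igopsas] → [higopsas]

[higopsas]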